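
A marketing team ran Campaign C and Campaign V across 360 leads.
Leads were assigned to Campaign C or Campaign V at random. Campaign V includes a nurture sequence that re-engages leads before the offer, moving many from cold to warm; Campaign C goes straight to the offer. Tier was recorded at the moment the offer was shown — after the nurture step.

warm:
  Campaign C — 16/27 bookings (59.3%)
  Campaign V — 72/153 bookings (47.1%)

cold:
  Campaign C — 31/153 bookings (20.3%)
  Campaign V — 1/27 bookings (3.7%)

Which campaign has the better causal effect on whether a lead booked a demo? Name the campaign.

Campaign V

Within every engagement tier level Campaign C has the higher rate, yet pooled Campaign V does — Simpson's reversal.
Engagement tier here is a post-treatment variable shaped by the campaign; conditioning on it would introduce bias rather than remove it. The overall comparison is the causal one.
Pooled: Campaign C 26.1% vs Campaign V 40.6%; Campaign V is higher overall.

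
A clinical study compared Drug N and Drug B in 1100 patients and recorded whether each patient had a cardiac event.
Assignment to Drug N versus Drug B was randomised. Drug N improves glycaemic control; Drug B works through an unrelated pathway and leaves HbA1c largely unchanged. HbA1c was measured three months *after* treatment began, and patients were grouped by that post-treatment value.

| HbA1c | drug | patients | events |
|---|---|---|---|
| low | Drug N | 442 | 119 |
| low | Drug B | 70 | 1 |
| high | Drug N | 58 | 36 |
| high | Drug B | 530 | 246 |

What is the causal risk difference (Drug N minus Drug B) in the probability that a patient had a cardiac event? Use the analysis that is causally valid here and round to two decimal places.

-0.10

Stratifying would compare drugs among patients the drugs themselves sorted into HbA1c groups — a form of selection on an intermediate. The unconditioned pooled rates give the total causal effect.
The causal difference is the pooled difference: 0.310 − 0.412 = -0.102.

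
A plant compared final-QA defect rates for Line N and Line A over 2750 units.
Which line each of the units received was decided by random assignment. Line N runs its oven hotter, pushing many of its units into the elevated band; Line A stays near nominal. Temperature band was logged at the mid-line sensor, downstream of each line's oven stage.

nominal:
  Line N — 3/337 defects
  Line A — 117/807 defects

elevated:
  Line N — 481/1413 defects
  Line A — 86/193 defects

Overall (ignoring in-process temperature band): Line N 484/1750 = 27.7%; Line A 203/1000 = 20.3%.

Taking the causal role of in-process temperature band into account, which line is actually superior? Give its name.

Stratifying would compare lines among units the lines themselves sorted into in-process temperature band groups — a form of selection on an intermediate. The unconditioned pooled rates give the total causal effect.
Pooled: Line N 27.7% vs Line A 20.3%; Line A is lower overall.

Line A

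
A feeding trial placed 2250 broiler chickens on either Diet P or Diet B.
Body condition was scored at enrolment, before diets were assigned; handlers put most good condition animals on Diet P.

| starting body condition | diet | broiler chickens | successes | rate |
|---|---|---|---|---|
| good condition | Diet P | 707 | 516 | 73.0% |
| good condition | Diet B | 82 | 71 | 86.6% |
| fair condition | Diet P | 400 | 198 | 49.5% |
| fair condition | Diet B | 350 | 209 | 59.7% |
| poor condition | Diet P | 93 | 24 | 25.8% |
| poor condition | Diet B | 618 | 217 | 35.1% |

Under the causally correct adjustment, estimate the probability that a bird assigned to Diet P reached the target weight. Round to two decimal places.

0.50

The starting body condition-specific comparison favours Diet B throughout, but the pooled figures favour Diet P. The question is whether to condition on starting body condition.
Starting body condition is set before the diet has any effect — it is not caused by the diet — and it independently drives the outcome. That makes it a confounder, so the causal comparison is within starting body condition levels.
Standardising Diet P to the population starting body condition mix: 0.351·516/707 + 0.333·198/400 + 0.316·24/93 = 0.502.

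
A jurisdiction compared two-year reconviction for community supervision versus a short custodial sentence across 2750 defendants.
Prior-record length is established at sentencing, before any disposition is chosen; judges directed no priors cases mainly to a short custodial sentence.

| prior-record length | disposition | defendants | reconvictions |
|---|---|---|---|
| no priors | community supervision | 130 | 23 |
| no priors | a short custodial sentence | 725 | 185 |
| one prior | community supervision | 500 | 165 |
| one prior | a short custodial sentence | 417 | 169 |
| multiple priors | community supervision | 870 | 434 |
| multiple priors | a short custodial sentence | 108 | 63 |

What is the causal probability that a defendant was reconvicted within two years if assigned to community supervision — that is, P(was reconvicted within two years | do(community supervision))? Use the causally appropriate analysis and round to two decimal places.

0.34

Since prior-record length is a pre-existing factor (not a product of the disposition) and it affects the outcome on its own, it is a confounder. The stratified rates, not the pooled rate, identify the causal effect.
Standardising community supervision to the population prior-record length mix: 0.311·23/130 + 0.333·165/500 + 0.356·434/870 = 0.342.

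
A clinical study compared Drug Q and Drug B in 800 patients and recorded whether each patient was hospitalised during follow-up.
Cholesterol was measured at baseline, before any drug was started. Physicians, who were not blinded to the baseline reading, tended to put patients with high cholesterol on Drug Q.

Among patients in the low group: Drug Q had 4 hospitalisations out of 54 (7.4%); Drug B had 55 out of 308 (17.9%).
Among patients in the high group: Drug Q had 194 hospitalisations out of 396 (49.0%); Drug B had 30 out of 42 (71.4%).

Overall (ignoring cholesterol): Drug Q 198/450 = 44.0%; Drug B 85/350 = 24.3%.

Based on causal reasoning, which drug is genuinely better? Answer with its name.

Drug Q is lower inside every cholesterol stratum but Drug B is lower in aggregate. Whether to stratify depends on how cholesterol relates to the drug.
Cholesterol satisfies the back-door criterion: it is not a descendant of the drug, and it blocks the spurious path from drug to outcome. Adjusting for it (i.e., using the within-cholesterol rates) gives the causal effect.
Within each level — low: 7.4% vs 17.9%; high: 49.0% vs 71.4% — Drug Q is lower every time.

Drug Q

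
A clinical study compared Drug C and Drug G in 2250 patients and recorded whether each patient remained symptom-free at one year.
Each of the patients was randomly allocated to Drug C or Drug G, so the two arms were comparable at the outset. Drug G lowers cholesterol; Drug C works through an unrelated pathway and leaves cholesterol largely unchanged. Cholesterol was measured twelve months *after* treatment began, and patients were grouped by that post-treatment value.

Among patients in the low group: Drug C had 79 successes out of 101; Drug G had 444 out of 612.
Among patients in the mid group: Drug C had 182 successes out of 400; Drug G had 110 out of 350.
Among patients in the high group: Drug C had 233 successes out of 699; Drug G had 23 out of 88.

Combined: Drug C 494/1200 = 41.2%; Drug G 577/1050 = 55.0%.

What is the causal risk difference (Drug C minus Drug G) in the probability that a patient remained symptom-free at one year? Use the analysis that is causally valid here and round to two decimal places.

The stratified and pooled comparisons disagree (Drug C wins within each cholesterol; Drug G wins overall), so the answer turns on the causal role of cholesterol.
The distribution of cholesterol is itself part of what the drug does — it is an intermediate outcome. Holding it fixed would remove that part of the effect; the total effect is the pooled difference.
The causal difference is the pooled difference: 0.412 − 0.550 = -0.138.

-0.14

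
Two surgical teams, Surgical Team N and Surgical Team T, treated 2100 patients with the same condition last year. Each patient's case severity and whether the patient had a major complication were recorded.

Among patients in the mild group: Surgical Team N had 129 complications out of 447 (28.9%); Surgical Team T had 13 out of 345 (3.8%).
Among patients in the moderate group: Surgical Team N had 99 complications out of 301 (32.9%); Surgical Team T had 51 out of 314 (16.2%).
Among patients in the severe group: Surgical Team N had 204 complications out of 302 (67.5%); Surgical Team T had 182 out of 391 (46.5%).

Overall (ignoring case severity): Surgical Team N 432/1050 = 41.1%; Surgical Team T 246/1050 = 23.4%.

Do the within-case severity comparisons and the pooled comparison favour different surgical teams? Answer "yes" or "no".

Within each case severity level (mild 28.9% vs 3.8%; moderate 32.9% vs 16.2%; severe 67.5% vs 46.5%), Surgical Team T has the lower rate every time. Pooled: 41.1% vs 23.4% — Surgical Team T has the lower rate overall. They agree.

no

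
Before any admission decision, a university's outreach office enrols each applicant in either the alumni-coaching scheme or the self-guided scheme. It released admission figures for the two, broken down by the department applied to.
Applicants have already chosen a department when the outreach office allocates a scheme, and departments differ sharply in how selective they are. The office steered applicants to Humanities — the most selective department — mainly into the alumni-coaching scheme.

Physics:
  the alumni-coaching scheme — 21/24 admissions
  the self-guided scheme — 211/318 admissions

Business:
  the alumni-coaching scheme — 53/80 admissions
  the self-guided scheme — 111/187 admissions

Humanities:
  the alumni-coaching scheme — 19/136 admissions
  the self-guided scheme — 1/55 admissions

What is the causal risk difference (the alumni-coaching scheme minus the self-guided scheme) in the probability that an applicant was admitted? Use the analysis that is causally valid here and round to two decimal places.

+0.14

The department-specific comparison favours the alumni-coaching scheme throughout, but the pooled figures favour the self-guided scheme. The question is whether to condition on department.
Department is set before the outreach scheme has any effect — it is not caused by the outreach scheme — and it independently drives the outcome. That makes it a confounder, so the causal comparison is within department levels.
Adjusting over the population distribution of department: 0.427·(0.875−0.664) + 0.334·(0.662−0.594) + 0.239·(0.140−0.018) = +0.142.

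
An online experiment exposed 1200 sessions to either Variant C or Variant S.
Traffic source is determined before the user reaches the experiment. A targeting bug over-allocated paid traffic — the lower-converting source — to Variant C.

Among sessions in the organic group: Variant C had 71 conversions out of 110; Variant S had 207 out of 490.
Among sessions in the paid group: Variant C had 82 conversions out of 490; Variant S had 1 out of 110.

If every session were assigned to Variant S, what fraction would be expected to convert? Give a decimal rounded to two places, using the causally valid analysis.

0.22

Traffic source differs across variants for reasons unrelated to any effect of the variant itself, and it separately predicts the outcome — a classic confounder. We must compare within traffic source levels.
Standardising Variant S to the population traffic source mix: 0.500·207/490 + 0.500·1/110 = 0.216.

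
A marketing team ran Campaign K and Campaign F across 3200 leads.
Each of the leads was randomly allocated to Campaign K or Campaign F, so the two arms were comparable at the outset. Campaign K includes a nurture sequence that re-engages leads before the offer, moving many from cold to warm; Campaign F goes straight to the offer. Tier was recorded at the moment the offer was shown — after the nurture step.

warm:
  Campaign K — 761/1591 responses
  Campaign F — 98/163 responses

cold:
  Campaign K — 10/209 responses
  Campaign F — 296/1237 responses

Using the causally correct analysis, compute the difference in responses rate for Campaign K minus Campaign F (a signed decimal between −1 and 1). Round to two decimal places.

+0.15

Engagement tier lies on the pathway campaign → engagement tier → outcome, so adjusting for it blocks the indirect effect. For the total causal effect of campaign, use the unadjusted pooled rates.
The causal difference is the pooled difference: 0.428 − 0.281 = +0.147.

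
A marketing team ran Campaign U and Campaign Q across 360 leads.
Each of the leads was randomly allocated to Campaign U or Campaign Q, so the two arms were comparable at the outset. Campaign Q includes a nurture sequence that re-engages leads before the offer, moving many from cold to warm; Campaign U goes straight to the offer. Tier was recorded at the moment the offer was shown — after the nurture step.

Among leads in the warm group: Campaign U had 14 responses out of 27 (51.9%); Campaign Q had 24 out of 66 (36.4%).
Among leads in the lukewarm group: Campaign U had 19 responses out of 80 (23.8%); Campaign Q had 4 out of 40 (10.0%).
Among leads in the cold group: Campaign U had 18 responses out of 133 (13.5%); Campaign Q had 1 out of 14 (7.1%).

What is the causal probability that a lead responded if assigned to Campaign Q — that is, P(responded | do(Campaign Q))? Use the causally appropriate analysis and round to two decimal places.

Engagement tier lies on the pathway campaign → engagement tier → outcome, so adjusting for it blocks the indirect effect. For the total causal effect of campaign, use the unadjusted pooled rates.
So P(outcome | do(Campaign Q)) is just the pooled rate for Campaign Q: 29/120 = 0.242.

0.24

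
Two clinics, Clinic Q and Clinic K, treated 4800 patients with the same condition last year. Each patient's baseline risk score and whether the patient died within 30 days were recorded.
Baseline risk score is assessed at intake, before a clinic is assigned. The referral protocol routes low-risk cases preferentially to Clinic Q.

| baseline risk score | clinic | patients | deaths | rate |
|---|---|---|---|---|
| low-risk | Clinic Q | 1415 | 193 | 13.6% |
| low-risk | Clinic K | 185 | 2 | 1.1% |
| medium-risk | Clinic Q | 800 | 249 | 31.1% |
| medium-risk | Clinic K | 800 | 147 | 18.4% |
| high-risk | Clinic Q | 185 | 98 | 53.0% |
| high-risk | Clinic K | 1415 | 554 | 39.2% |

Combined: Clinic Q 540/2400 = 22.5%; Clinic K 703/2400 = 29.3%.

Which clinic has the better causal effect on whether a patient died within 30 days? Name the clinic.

The stratified and pooled comparisons disagree (Clinic K wins within each baseline risk score; Clinic Q wins overall), so the answer turns on the causal role of baseline risk score.
Baseline risk score differs across clinics for reasons unrelated to any effect of the clinic itself, and it separately predicts the outcome — a classic confounder. We must compare within baseline risk score levels.
Within each level — low-risk: 13.6% vs 1.1%; medium-risk: 31.1% vs 18.4%; high-risk: 53.0% vs 39.2% — Clinic K is lower every time.

Clinic K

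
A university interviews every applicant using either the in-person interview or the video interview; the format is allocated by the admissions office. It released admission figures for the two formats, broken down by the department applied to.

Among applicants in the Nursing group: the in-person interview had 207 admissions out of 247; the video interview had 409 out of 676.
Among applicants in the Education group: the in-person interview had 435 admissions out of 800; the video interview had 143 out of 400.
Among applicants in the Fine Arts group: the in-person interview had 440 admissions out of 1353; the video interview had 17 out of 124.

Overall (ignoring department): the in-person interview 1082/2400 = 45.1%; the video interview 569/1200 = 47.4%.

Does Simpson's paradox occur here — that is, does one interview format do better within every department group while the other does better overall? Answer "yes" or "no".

Within each department level (Nursing 83.8% vs 60.5%; Education 54.4% vs 35.8%; Fine Arts 32.5% vs 13.7%), the in-person interview has the higher rate every time. Pooled: 45.1% vs 47.4% — the video interview has the higher rate overall. The two comparisons disagree.

yes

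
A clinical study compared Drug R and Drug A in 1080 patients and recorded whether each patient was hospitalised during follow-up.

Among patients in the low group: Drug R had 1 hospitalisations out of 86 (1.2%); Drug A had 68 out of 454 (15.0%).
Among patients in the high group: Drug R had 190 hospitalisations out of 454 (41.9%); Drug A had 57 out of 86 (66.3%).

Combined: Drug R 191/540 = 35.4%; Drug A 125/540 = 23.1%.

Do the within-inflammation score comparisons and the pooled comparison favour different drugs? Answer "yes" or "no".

yes

Within each inflammation score level (low 1.2% vs 15.0%; high 41.9% vs 66.3%), Drug R has the lower rate every time. Pooled: 35.4% vs 23.1% — Drug A has the lower rate overall. The two comparisons disagree.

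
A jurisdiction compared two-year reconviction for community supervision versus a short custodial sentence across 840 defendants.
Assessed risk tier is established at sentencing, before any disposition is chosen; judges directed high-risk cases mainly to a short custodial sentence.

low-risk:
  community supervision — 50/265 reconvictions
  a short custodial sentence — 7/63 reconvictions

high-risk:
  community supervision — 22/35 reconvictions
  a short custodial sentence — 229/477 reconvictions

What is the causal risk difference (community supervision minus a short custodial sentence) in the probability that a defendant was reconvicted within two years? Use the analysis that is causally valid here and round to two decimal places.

+0.12

a short custodial sentence is lower inside every assessed risk tier stratum but community supervision is lower in aggregate. Whether to stratify depends on how assessed risk tier relates to the disposition.
Since assessed risk tier is a pre-existing factor (not a product of the disposition) and it affects the outcome on its own, it is a confounder. The stratified rates, not the pooled rate, identify the causal effect.
Adjusting over the population distribution of assessed risk tier: 0.390·(0.189−0.111) + 0.610·(0.629−0.480) = +0.121.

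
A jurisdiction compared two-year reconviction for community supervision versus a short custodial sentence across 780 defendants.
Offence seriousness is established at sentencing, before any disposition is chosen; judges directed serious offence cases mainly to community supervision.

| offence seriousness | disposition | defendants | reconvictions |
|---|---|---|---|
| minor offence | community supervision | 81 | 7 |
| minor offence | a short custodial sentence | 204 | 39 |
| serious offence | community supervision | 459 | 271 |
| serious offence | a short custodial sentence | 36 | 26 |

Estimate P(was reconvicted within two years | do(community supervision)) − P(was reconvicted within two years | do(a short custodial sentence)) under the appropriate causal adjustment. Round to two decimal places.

-0.12

The stratified and pooled comparisons disagree (community supervision wins within each offence seriousness; a short custodial sentence wins overall), so the answer turns on the causal role of offence seriousness.
Here offence seriousness is a common cause — it drives both which disposition a case falls under and the outcome. The crude comparison mixes populations; the stratum-specific rates are the causally relevant ones.
Adjusting over the population distribution of offence seriousness: 0.365·(0.086−0.191) + 0.635·(0.590−0.722) = -0.122.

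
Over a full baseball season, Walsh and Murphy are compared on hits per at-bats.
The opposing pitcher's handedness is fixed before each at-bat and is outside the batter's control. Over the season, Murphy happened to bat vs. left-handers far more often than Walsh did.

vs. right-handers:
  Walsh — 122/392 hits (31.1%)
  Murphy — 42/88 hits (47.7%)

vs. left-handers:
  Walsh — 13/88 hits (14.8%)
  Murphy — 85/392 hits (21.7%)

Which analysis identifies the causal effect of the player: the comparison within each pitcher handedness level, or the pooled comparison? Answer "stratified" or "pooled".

Murphy is higher inside every pitcher handedness stratum but Walsh is higher in aggregate. Whether to stratify depends on how pitcher handedness relates to the player.
Pitcher handedness differs across players for reasons unrelated to any effect of the player itself, and it separately predicts the outcome — a classic confounder. We must compare within pitcher handedness levels.
Within each level — vs. right-handers: 31.1% vs 47.7%; vs. left-handers: 14.8% vs 21.7% — Murphy is higher every time.

stratified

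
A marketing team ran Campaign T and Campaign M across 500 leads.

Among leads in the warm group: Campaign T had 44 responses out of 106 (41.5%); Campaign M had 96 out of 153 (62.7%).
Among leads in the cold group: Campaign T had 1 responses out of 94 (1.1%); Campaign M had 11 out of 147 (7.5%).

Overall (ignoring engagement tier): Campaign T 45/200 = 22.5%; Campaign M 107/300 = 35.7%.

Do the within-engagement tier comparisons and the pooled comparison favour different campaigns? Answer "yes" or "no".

no

Within each engagement tier level (warm 41.5% vs 62.7%; cold 1.1% vs 7.5%), Campaign M has the higher rate every time. Pooled: 22.5% vs 35.7% — Campaign M has the higher rate overall. They agree.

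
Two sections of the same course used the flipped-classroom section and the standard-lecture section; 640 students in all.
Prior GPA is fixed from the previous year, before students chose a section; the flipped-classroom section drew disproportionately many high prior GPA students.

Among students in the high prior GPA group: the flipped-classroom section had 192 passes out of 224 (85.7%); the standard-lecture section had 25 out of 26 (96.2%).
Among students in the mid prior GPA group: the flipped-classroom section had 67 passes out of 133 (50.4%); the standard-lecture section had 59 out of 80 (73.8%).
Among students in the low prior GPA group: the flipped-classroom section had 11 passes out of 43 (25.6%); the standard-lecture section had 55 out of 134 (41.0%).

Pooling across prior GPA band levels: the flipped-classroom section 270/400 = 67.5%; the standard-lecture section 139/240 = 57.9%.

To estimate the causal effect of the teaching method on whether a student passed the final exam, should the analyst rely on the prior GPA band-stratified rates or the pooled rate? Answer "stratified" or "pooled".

Nothing the teaching method does changes prior GPA band; the imbalance is an allocation artefact. With prior GPA band also predicting the outcome, the pooled figure is confounded, and the within-stratum comparison is the causal one.
Within each level — high prior GPA: 85.7% vs 96.2%; mid prior GPA: 50.4% vs 73.8%; low prior GPA: 25.6% vs 41.0% — the standard-lecture section is higher every time.

stratified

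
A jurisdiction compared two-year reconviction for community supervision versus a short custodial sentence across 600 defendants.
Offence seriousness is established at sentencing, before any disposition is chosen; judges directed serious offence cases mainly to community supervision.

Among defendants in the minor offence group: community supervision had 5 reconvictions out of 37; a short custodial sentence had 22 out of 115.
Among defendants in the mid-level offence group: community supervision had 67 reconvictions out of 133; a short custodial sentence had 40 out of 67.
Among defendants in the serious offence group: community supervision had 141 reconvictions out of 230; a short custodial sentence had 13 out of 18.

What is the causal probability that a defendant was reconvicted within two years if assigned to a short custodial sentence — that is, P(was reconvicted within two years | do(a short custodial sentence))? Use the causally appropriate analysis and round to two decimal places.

community supervision is lower inside every offence seriousness stratum but a short custodial sentence is lower in aggregate. Whether to stratify depends on how offence seriousness relates to the disposition.
Offence seriousness satisfies the back-door criterion: it is not a descendant of the disposition, and it blocks the spurious path from disposition to outcome. Adjusting for it (i.e., using the within-offence seriousness rates) gives the causal effect.
Standardising a short custodial sentence to the population offence seriousness mix: 0.253·22/115 + 0.333·40/67 + 0.413·13/18 = 0.546.

0.55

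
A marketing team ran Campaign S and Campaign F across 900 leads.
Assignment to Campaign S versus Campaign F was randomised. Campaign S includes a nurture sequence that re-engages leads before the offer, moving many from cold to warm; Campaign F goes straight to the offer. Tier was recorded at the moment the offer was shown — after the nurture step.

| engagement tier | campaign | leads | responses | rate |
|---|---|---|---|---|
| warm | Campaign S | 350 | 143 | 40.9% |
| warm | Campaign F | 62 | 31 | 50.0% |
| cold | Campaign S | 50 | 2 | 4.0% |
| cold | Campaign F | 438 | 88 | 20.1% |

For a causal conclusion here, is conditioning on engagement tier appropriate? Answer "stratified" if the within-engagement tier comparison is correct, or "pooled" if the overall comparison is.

pooled

Stratifying would compare campaigns among leads the campaigns themselves sorted into engagement tier groups — a form of selection on an intermediate. The unconditioned pooled rates give the total causal effect.
Pooled: Campaign S 36.2% vs Campaign F 23.8%; Campaign S is higher overall.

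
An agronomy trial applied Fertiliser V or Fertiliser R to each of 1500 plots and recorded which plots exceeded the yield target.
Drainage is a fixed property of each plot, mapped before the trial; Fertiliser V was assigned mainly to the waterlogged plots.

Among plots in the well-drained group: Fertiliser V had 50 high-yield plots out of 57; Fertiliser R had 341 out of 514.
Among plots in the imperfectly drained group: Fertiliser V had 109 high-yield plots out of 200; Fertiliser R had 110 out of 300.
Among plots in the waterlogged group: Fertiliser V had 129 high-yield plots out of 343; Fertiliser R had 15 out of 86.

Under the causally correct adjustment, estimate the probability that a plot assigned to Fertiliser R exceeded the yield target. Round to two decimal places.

Since field drainage is a pre-existing factor (not a product of the fertiliser) and it affects the outcome on its own, it is a confounder. The stratified rates, not the pooled rate, identify the causal effect.
Standardising Fertiliser R to the population field drainage mix: 0.381·341/514 + 0.333·110/300 + 0.286·15/86 = 0.425.

0.42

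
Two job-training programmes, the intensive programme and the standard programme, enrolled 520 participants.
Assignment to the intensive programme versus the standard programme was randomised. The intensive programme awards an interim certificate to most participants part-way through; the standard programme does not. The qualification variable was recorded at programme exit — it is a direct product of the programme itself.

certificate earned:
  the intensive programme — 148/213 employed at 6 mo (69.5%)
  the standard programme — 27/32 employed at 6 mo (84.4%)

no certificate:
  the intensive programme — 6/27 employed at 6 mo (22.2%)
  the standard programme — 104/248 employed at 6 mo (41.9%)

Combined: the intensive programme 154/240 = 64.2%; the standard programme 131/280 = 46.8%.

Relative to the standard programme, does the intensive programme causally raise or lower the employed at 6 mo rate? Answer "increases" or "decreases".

the standard programme is higher inside every qualification attained during the programme stratum but the intensive programme is higher in aggregate. Whether to stratify depends on how qualification attained during the programme relates to the programme.
Because the programme influences qualification attained during the programme, qualification attained during the programme is a post-treatment mediator, not a confounder. Stratifying on it would bias the estimate; the causal effect is the crude pooled difference.
Pooled: the intensive programme 64.2% vs the standard programme 46.8%; the intensive programme is higher overall.

increases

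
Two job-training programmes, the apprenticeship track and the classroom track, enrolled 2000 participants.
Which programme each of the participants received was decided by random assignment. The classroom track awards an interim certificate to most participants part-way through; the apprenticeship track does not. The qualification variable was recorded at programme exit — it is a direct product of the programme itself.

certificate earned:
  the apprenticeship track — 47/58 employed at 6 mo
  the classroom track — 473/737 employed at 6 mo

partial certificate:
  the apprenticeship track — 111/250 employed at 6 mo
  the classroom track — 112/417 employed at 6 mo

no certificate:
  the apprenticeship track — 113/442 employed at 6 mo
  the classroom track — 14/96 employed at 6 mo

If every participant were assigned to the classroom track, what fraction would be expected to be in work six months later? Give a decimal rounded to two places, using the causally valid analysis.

The stratified and pooled comparisons disagree (the apprenticeship track wins within each qualification attained during the programme; the classroom track wins overall), so the answer turns on the causal role of qualification attained during the programme.
The distribution of qualification attained during the programme is itself part of what the programme does — it is an intermediate outcome. Holding it fixed would remove that part of the effect; the total effect is the pooled difference.
So P(outcome | do(the classroom track)) is just the pooled rate for the classroom track: 599/1250 = 0.479.

0.48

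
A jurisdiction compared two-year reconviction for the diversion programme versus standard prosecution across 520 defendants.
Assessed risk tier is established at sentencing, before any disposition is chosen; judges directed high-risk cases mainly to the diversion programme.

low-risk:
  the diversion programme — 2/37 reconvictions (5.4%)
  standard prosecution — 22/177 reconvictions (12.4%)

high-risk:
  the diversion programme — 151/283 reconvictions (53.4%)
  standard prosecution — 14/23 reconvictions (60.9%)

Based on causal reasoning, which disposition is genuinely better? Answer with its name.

The assessed risk tier-specific comparison favours the diversion programme throughout, but the pooled figures favour standard prosecution. The question is whether to condition on assessed risk tier.
Assessed risk tier differs across dispositions for reasons unrelated to any effect of the disposition itself, and it separately predicts the outcome — a classic confounder. We must compare within assessed risk tier levels.
Within each level — low-risk: 5.4% vs 12.4%; high-risk: 53.4% vs 60.9% — the diversion programme is lower every time.

the diversion programme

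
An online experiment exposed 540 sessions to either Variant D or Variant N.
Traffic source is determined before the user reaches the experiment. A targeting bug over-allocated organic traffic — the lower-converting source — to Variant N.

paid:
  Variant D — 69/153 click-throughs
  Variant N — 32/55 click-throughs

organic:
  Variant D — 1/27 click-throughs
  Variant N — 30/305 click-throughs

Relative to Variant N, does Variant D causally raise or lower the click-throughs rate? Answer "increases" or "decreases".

decreases

Traffic source satisfies the back-door criterion: it is not a descendant of the variant, and it blocks the spurious path from variant to outcome. Adjusting for it (i.e., using the within-traffic source rates) gives the causal effect.
Within each level — paid: 45.1% vs 58.2%; organic: 3.7% vs 9.8% — Variant N is higher every time.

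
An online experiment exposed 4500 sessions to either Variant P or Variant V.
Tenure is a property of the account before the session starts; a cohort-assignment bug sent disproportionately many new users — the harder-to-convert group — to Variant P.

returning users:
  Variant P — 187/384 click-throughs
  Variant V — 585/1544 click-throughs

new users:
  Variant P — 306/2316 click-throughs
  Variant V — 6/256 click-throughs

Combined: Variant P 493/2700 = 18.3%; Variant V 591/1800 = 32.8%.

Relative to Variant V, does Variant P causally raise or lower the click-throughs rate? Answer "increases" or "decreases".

increases

The stratified and pooled comparisons disagree (Variant P wins within each user tenure; Variant V wins overall), so the answer turns on the causal role of user tenure.
Nothing the variant does changes user tenure; the imbalance is an allocation artefact. With user tenure also predicting the outcome, the pooled figure is confounded, and the within-stratum comparison is the causal one.
Within each level — returning users: 48.7% vs 37.9%; new users: 13.2% vs 2.3% — Variant P is higher every time.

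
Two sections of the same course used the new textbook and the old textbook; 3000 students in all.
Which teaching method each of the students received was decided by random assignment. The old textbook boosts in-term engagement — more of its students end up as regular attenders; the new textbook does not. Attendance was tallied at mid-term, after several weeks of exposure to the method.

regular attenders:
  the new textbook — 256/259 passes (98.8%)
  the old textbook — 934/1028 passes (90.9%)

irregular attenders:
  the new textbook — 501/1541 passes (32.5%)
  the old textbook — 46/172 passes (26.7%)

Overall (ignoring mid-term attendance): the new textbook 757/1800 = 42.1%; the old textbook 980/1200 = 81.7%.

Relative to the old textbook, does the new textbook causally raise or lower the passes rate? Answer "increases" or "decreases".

decreases

Mid-term attendance is recorded after the teaching method and is itself shifted by it — it sits on the causal path from teaching method to outcome. Conditioning on a mediator would strip out part of the effect we want; the pooled comparison gives the total causal effect.
Pooled: the new textbook 42.1% vs the old textbook 81.7%; the old textbook is higher overall.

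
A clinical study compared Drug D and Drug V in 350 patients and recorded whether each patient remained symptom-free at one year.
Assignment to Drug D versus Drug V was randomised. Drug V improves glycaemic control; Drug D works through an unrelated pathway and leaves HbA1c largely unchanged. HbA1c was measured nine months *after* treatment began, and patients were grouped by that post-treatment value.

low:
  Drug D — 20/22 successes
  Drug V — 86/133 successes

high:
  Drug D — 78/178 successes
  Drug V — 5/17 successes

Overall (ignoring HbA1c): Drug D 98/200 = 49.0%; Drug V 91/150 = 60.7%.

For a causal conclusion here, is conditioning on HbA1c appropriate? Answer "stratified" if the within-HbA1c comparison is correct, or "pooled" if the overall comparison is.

The distribution of HbA1c is itself part of what the drug does — it is an intermediate outcome. Holding it fixed would remove that part of the effect; the total effect is the pooled difference.
Pooled: Drug D 49.0% vs Drug V 60.7%; Drug V is higher overall.

pooled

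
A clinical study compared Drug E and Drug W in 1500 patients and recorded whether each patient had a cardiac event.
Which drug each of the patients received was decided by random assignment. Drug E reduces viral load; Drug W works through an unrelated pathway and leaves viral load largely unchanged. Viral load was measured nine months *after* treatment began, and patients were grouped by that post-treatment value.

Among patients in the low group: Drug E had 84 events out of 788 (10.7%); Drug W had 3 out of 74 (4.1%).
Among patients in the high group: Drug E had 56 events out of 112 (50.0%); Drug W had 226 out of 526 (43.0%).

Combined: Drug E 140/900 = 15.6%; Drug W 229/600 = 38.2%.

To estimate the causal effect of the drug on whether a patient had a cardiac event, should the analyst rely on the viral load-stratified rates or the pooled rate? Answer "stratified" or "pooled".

pooled

Within every viral load level Drug W has the lower rate, yet pooled Drug E does — Simpson's reversal.
Viral load lies on the pathway drug → viral load → outcome, so adjusting for it blocks the indirect effect. For the total causal effect of drug, use the unadjusted pooled rates.
Pooled: Drug E 15.6% vs Drug W 38.2%; Drug E is lower overall.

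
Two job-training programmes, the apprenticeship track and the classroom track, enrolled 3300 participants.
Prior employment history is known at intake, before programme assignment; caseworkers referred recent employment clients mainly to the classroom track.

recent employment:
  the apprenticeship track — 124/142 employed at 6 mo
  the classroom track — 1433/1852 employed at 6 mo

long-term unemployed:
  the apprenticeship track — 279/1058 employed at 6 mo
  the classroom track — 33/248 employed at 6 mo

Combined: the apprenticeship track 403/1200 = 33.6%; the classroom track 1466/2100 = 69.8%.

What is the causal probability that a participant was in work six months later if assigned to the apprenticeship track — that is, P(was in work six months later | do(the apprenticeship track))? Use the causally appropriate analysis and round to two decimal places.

0.63

Here prior employment history is a common cause — it drives both which programme a case falls under and the outcome. The crude comparison mixes populations; the stratum-specific rates are the causally relevant ones.
Standardising the apprenticeship track to the population prior employment history mix: 0.604·124/142 + 0.396·279/1058 = 0.632.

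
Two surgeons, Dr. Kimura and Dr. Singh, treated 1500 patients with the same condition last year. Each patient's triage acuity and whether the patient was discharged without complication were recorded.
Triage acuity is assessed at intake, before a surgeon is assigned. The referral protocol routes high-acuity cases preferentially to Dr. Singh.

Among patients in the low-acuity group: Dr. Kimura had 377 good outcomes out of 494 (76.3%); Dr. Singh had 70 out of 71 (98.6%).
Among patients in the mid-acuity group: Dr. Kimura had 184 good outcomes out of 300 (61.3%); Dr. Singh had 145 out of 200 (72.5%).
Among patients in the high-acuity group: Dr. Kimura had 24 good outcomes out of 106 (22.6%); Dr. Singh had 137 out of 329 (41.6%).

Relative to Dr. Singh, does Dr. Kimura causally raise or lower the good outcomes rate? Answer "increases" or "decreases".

decreases

Dr. Singh is higher inside every triage acuity stratum but Dr. Kimura is higher in aggregate. Whether to stratify depends on how triage acuity relates to the surgeon.
Since triage acuity is a pre-existing factor (not a product of the surgeon) and it affects the outcome on its own, it is a confounder. The stratified rates, not the pooled rate, identify the causal effect.
Within each level — low-acuity: 76.3% vs 98.6%; mid-acuity: 61.3% vs 72.5%; high-acuity: 22.6% vs 41.6% — Dr. Singh is higher every time.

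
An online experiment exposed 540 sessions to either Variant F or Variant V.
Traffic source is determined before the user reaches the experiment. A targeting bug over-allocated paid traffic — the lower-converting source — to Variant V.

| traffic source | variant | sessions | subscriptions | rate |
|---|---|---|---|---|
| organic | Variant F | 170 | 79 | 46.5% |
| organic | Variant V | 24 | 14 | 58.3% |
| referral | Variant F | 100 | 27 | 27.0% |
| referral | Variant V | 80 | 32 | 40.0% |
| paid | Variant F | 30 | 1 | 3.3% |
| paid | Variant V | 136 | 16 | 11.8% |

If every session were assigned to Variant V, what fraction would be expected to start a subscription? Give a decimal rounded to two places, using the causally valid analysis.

Variant V is higher inside every traffic source stratum but Variant F is higher in aggregate. Whether to stratify depends on how traffic source relates to the variant.
Nothing the variant does changes traffic source; the imbalance is an allocation artefact. With traffic source also predicting the outcome, the pooled figure is confounded, and the within-stratum comparison is the causal one.
Standardising Variant V to the population traffic source mix: 0.359·14/24 + 0.333·32/80 + 0.307·16/136 = 0.379.

0.38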